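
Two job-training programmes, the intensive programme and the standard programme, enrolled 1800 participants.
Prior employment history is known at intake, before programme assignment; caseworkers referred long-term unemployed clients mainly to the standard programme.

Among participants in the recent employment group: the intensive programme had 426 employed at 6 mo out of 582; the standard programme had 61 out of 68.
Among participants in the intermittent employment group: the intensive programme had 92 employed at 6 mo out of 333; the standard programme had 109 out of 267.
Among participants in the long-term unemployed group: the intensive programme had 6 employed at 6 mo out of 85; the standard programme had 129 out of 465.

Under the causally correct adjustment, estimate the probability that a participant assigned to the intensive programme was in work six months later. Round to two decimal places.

The imbalance in prior employment history arose from how participants were allocated, not from anything the programme did; and prior employment history independently affects the outcome. The pooled gap is confounded — condition on prior employment history.
Standardising the intensive programme to the population prior employment history mix: 0.361·426/582 + 0.333·92/333 + 0.306·6/85 = 0.378.

0.38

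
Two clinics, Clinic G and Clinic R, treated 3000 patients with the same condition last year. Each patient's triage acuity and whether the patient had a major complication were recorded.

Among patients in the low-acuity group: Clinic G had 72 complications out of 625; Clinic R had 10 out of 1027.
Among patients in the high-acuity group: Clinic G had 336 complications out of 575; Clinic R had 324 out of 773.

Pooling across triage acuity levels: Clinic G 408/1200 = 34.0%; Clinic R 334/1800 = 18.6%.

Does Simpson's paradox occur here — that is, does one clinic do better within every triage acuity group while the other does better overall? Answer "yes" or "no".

Within each triage acuity level (low-acuity 11.5% vs 1.0%; high-acuity 58.4% vs 41.9%), Clinic R has the lower rate every time. Pooled: 34.0% vs 18.6% — Clinic R has the lower rate overall. They agree.

no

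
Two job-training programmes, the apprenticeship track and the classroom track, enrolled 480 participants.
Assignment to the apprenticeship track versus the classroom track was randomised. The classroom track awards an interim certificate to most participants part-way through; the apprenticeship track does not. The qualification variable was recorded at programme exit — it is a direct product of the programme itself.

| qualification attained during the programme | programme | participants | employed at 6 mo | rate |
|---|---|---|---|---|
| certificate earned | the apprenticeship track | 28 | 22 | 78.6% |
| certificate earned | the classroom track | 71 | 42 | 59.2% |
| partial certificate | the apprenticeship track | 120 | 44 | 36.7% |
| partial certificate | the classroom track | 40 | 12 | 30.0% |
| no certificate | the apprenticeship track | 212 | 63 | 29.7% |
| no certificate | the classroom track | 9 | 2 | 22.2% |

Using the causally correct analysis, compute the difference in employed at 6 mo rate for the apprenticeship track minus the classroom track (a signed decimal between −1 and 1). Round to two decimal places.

-0.11

the apprenticeship track is higher inside every qualification attained during the programme stratum but the classroom track is higher in aggregate. Whether to stratify depends on how qualification attained during the programme relates to the programme.
Qualification attained during the programme here is a post-treatment variable shaped by the programme; conditioning on it would introduce bias rather than remove it. The overall comparison is the causal one.
The causal difference is the pooled difference: 0.358 − 0.467 = -0.108.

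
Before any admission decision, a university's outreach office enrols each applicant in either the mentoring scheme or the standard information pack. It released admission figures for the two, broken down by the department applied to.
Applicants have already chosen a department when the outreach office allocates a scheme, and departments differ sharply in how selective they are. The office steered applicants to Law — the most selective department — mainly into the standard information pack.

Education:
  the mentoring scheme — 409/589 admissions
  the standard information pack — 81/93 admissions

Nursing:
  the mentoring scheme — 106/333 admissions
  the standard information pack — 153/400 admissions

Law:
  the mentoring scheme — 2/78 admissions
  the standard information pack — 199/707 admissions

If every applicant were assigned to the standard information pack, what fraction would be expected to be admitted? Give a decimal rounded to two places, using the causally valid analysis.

The department-specific comparison favours the standard information pack throughout, but the pooled figures favour the mentoring scheme. The question is whether to condition on department.
Department differs across outreach schemes for reasons unrelated to any effect of the outreach scheme itself, and it separately predicts the outcome — a classic confounder. We must compare within department levels.
Standardising the standard information pack to the population department mix: 0.310·81/93 + 0.333·153/400 + 0.357·199/707 = 0.498.

0.50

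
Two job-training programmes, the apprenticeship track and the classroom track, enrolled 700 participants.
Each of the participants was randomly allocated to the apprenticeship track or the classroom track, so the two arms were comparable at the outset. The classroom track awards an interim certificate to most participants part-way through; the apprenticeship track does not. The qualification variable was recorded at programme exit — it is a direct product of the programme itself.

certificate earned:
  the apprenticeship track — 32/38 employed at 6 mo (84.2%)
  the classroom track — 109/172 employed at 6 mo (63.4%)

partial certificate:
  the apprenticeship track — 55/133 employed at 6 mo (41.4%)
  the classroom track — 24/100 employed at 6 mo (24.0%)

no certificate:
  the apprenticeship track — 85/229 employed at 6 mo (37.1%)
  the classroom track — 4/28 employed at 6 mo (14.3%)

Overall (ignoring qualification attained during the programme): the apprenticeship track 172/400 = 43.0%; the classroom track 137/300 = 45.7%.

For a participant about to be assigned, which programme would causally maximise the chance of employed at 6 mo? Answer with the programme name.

The distribution of qualification attained during the programme is itself part of what the programme does — it is an intermediate outcome. Holding it fixed would remove that part of the effect; the total effect is the pooled difference.
Pooled: the apprenticeship track 43.0% vs the classroom track 45.7%; the classroom track is higher overall.

the classroom track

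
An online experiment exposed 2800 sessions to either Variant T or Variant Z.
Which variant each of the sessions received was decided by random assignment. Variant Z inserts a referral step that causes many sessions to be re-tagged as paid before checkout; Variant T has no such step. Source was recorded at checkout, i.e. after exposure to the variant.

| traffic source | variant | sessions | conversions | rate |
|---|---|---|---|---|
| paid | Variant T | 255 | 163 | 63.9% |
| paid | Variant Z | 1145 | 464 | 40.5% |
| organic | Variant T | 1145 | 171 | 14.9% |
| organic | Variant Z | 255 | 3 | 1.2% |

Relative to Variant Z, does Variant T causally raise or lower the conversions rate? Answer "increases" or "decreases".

decreases

Stratifying would compare variants among sessions the variants themselves sorted into traffic source groups — a form of selection on an intermediate. The unconditioned pooled rates give the total causal effect.
Pooled: Variant T 23.9% vs Variant Z 33.4%; Variant Z is higher overall.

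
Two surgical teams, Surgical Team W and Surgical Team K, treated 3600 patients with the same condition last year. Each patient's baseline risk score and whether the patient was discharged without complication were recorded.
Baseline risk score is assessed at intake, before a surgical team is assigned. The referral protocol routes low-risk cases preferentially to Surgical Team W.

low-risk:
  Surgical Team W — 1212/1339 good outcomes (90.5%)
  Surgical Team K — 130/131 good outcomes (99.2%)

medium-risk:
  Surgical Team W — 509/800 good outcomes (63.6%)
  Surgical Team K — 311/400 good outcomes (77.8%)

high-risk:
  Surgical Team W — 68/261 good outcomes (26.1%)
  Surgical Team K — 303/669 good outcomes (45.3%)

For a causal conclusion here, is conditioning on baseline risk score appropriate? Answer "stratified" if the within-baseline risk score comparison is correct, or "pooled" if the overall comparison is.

stratified

The imbalance in baseline risk score arose from how patients were allocated, not from anything the surgical team did; and baseline risk score independently affects the outcome. The pooled gap is confounded — condition on baseline risk score.
Within each level — low-risk: 90.5% vs 99.2%; medium-risk: 63.6% vs 77.8%; high-risk: 26.1% vs 45.3% — Surgical Team K is higher every time.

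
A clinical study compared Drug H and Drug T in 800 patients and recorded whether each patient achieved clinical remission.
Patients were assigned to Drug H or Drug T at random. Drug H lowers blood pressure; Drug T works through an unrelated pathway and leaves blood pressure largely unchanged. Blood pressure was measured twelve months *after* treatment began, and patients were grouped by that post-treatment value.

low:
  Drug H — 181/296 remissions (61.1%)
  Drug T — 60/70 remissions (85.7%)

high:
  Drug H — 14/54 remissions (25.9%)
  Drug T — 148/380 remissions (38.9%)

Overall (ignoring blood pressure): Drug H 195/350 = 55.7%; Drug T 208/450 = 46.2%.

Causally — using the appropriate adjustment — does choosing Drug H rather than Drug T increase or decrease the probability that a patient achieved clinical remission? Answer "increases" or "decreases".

The stratified and pooled comparisons disagree (Drug T wins within each blood pressure; Drug H wins overall), so the answer turns on the causal role of blood pressure.
Because the drug influences blood pressure, blood pressure is a post-treatment mediator, not a confounder. Stratifying on it would bias the estimate; the causal effect is the crude pooled difference.
Pooled: Drug H 55.7% vs Drug T 46.2%; Drug H is higher overall.

increases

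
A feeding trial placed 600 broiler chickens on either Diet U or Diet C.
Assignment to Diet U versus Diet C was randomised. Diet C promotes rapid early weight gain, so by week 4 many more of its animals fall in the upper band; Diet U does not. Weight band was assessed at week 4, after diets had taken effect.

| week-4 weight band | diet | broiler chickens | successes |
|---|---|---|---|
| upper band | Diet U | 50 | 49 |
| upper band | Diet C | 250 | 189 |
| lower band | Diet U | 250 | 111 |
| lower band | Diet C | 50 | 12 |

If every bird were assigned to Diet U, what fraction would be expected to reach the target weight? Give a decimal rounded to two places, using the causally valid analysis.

0.53

The stratified and pooled comparisons disagree (Diet U wins within each week-4 weight band; Diet C wins overall), so the answer turns on the causal role of week-4 weight band.
Stratifying would compare diets among broiler chickens the diets themselves sorted into week-4 weight band groups — a form of selection on an intermediate. The unconditioned pooled rates give the total causal effect.
So P(outcome | do(Diet U)) is just the pooled rate for Diet U: 160/300 = 0.533.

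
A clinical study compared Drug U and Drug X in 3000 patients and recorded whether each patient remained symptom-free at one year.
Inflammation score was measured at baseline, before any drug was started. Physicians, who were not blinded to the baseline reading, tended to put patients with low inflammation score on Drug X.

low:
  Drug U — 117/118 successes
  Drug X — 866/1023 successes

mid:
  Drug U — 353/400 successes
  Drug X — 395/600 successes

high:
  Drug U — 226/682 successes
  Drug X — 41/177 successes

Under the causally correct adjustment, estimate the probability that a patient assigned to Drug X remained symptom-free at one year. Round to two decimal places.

Within every inflammation score level Drug U has the higher rate, yet pooled Drug X does — Simpson's reversal.
Here inflammation score is a common cause — it drives both which drug a case falls under and the outcome. The crude comparison mixes populations; the stratum-specific rates are the causally relevant ones.
Standardising Drug X to the population inflammation score mix: 0.380·866/1023 + 0.333·395/600 + 0.286·41/177 = 0.608.

0.61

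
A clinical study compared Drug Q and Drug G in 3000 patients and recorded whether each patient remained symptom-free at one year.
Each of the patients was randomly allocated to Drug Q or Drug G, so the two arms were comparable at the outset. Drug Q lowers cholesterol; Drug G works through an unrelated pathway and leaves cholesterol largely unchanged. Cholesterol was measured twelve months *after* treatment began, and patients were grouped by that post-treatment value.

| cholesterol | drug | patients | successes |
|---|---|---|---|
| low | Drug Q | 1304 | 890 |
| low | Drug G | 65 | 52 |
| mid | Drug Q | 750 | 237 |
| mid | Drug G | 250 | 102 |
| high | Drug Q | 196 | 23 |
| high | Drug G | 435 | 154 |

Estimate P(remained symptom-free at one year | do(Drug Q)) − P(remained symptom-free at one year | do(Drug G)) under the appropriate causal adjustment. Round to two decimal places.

Because the drug influences cholesterol, cholesterol is a post-treatment mediator, not a confounder. Stratifying on it would bias the estimate; the causal effect is the crude pooled difference.
The causal difference is the pooled difference: 0.511 − 0.411 = +0.100.

+0.10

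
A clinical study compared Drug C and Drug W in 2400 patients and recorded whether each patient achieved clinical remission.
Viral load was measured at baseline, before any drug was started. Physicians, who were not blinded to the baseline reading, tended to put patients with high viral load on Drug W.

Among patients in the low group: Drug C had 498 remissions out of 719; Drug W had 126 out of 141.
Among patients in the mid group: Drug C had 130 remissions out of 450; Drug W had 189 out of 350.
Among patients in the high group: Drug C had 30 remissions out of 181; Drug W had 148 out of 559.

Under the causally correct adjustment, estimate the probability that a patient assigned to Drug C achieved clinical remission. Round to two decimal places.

0.40

The viral load-specific comparison favours Drug W throughout, but the pooled figures favour Drug C. The question is whether to condition on viral load.
Viral load differs across drugs for reasons unrelated to any effect of the drug itself, and it separately predicts the outcome — a classic confounder. We must compare within viral load levels.
Standardising Drug C to the population viral load mix: 0.358·498/719 + 0.333·130/450 + 0.308·30/181 = 0.396.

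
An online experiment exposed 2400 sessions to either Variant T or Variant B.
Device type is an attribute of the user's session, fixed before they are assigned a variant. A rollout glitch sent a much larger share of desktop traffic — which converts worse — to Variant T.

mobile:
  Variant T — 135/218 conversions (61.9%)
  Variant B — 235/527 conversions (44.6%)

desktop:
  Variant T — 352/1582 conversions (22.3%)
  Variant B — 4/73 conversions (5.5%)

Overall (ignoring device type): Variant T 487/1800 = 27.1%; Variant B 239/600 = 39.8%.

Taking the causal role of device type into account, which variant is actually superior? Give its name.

Variant T

Variant T is higher inside every device type stratum but Variant B is higher in aggregate. Whether to stratify depends on how device type relates to the variant.
Device type differs across variants for reasons unrelated to any effect of the variant itself, and it separately predicts the outcome — a classic confounder. We must compare within device type levels.
Within each level — mobile: 61.9% vs 44.6%; desktop: 22.3% vs 5.5% — Variant T is higher every time.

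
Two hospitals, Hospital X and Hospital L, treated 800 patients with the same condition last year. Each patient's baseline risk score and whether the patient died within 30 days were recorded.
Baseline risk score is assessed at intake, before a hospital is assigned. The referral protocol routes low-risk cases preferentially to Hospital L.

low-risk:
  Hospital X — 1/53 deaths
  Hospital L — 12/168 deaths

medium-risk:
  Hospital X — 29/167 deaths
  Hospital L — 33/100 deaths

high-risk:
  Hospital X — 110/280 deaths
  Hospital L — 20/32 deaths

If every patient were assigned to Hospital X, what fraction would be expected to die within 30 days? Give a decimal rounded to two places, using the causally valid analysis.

0.22

Nothing the hospital does changes baseline risk score; the imbalance is an allocation artefact. With baseline risk score also predicting the outcome, the pooled figure is confounded, and the within-stratum comparison is the causal one.
Standardising Hospital X to the population baseline risk score mix: 0.276·1/53 + 0.334·29/167 + 0.390·110/280 = 0.216.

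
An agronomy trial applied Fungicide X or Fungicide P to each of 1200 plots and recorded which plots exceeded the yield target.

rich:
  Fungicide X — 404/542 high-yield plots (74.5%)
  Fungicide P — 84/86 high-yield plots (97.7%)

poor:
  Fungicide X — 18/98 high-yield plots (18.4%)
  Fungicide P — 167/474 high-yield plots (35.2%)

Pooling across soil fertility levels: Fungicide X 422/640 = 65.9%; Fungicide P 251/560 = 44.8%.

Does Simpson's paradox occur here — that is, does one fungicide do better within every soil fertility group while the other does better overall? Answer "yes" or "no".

Within each soil fertility level (rich 74.5% vs 97.7%; poor 18.4% vs 35.2%), Fungicide P has the higher rate every time. Pooled: 65.9% vs 44.8% — Fungicide X has the higher rate overall. The two comparisons disagree.

yes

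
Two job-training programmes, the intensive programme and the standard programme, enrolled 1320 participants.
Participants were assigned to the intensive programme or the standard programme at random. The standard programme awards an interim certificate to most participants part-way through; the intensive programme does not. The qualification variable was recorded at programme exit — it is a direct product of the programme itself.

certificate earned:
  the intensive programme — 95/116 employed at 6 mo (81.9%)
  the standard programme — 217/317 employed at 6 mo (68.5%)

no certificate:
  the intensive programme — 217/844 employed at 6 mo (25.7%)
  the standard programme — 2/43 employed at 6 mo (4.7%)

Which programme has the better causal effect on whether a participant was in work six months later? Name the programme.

The stratified and pooled comparisons disagree (the intensive programme wins within each qualification attained during the programme; the standard programme wins overall), so the answer turns on the causal role of qualification attained during the programme.
Qualification attained during the programme is recorded after the programme and is itself shifted by it — it sits on the causal path from programme to outcome. Conditioning on a mediator would strip out part of the effect we want; the pooled comparison gives the total causal effect.
Pooled: the intensive programme 32.5% vs the standard programme 60.8%; the standard programme is higher overall.

the standard programme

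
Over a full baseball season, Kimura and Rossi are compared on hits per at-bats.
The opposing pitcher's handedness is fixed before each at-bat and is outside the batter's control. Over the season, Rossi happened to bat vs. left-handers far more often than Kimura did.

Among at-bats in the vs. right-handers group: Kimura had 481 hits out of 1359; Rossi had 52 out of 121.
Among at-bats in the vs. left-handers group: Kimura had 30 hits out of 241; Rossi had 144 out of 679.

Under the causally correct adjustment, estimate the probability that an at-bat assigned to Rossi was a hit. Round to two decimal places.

0.35

Since pitcher handedness is a pre-existing factor (not a product of the player) and it affects the outcome on its own, it is a confounder. The stratified rates, not the pooled rate, identify the causal effect.
Standardising Rossi to the population pitcher handedness mix: 0.617·52/121 + 0.383·144/679 = 0.346.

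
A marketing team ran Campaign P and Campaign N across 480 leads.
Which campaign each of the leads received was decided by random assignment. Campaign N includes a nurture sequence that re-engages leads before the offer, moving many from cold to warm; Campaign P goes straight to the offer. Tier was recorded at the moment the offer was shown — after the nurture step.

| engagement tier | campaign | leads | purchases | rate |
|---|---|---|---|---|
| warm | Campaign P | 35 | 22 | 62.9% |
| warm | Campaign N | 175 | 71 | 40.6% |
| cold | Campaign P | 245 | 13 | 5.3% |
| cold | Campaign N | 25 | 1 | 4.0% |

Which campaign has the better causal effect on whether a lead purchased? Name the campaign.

Within every engagement tier level Campaign P has the higher rate, yet pooled Campaign N does — Simpson's reversal.
Engagement tier is recorded after the campaign and is itself shifted by it — it sits on the causal path from campaign to outcome. Conditioning on a mediator would strip out part of the effect we want; the pooled comparison gives the total causal effect.
Pooled: Campaign P 12.5% vs Campaign N 36.0%; Campaign N is higher overall.

Campaign N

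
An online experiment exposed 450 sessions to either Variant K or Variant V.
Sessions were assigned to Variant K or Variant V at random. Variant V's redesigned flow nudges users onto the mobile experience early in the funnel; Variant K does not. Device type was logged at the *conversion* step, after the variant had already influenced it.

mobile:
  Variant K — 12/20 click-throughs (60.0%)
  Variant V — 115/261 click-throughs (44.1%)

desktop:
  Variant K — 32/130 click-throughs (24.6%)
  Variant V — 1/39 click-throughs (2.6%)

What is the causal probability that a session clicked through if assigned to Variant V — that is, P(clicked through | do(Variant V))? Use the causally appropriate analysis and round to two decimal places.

0.39

Because the variant influences device type, device type is a post-treatment mediator, not a confounder. Stratifying on it would bias the estimate; the causal effect is the crude pooled difference.
So P(outcome | do(Variant V)) is just the pooled rate for Variant V: 116/300 = 0.387.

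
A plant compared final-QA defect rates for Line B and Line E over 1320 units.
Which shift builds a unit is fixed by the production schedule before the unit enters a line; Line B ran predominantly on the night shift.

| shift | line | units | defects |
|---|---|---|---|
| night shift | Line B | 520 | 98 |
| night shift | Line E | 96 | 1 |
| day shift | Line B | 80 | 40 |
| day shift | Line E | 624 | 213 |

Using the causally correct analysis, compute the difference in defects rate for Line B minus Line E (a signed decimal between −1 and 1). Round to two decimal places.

The stratified and pooled comparisons disagree (Line E wins within each shift; Line B wins overall), so the answer turns on the causal role of shift.
Nothing the line does changes shift; the imbalance is an allocation artefact. With shift also predicting the outcome, the pooled figure is confounded, and the within-stratum comparison is the causal one.
Adjusting over the population distribution of shift: 0.467·(0.188−0.010) + 0.533·(0.500−0.341) = +0.168.

+0.17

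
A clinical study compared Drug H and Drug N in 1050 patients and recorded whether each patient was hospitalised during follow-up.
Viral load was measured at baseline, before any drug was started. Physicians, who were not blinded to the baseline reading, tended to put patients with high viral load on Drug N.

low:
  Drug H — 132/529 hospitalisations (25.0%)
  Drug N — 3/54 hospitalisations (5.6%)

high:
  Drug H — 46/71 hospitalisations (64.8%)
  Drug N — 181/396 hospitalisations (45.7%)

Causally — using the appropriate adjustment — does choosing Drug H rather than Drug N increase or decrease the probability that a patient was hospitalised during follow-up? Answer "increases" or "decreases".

increases

The viral load-specific comparison favours Drug N throughout, but the pooled figures favour Drug H. The question is whether to condition on viral load.
Viral load satisfies the back-door criterion: it is not a descendant of the drug, and it blocks the spurious path from drug to outcome. Adjusting for it (i.e., using the within-viral load rates) gives the causal effect.
Within each level — low: 25.0% vs 5.6%; high: 64.8% vs 45.7% — Drug N is lower every time.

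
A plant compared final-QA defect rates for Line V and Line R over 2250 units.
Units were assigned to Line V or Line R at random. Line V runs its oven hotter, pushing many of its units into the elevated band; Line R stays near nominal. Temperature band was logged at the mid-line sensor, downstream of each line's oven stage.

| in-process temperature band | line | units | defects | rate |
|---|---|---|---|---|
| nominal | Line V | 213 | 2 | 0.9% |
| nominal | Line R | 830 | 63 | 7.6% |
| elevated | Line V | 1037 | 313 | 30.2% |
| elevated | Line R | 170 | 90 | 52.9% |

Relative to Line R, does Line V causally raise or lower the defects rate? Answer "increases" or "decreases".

increases

The in-process temperature band-specific comparison favours Line V throughout, but the pooled figures favour Line R. The question is whether to condition on in-process temperature band.
In-process temperature band is recorded after the line and is itself shifted by it — it sits on the causal path from line to outcome. Conditioning on a mediator would strip out part of the effect we want; the pooled comparison gives the total causal effect.
Pooled: Line V 25.2% vs Line R 15.3%; Line R is lower overall.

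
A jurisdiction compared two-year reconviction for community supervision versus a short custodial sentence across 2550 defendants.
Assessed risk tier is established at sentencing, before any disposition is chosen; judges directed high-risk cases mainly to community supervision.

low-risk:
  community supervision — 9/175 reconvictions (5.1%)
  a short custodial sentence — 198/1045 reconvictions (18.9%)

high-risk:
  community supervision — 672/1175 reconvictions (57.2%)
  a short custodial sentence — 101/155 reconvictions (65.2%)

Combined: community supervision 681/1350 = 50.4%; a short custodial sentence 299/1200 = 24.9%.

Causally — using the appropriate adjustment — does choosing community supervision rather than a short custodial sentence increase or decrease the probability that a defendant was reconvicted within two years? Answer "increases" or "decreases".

decreases

Assessed risk tier satisfies the back-door criterion: it is not a descendant of the disposition, and it blocks the spurious path from disposition to outcome. Adjusting for it (i.e., using the within-assessed risk tier rates) gives the causal effect.
Within each level — low-risk: 5.1% vs 18.9%; high-risk: 57.2% vs 65.2% — community supervision is lower every time.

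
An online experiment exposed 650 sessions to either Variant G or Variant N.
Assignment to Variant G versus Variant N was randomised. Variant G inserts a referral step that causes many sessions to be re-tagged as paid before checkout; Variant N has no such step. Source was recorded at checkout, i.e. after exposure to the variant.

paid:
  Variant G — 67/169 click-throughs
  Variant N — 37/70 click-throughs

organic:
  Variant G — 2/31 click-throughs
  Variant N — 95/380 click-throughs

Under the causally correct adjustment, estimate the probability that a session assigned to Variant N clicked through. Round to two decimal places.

Traffic source lies on the pathway variant → traffic source → outcome, so adjusting for it blocks the indirect effect. For the total causal effect of variant, use the unadjusted pooled rates.
So P(outcome | do(Variant N)) is just the pooled rate for Variant N: 132/450 = 0.293.

0.29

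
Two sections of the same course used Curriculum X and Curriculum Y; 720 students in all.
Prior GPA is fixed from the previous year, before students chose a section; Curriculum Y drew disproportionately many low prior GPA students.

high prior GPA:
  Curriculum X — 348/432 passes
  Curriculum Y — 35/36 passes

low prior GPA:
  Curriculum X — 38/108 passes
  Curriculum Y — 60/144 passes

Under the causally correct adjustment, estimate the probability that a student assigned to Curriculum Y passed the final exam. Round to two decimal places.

Prior GPA band differs across teaching methods for reasons unrelated to any effect of the teaching method itself, and it separately predicts the outcome — a classic confounder. We must compare within prior GPA band levels.
Standardising Curriculum Y to the population prior GPA band mix: 0.650·35/36 + 0.350·60/144 = 0.778.

0.78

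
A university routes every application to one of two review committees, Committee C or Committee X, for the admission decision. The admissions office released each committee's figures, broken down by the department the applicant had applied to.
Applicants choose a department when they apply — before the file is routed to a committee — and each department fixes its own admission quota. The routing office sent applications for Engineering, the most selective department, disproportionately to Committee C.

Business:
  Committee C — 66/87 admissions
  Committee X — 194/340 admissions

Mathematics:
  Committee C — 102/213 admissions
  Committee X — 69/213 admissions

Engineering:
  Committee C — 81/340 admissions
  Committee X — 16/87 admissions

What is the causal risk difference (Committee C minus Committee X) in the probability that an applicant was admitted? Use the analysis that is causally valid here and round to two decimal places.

+0.13

The department-specific comparison favours Committee C throughout, but the pooled figures favour Committee X. The question is whether to condition on department.
Department is set before the review committee has any effect — it is not caused by the review committee — and it independently drives the outcome. That makes it a confounder, so the causal comparison is within department levels.
Adjusting over the population distribution of department: 0.334·(0.759−0.571) + 0.333·(0.479−0.324) + 0.334·(0.238−0.184) = +0.132.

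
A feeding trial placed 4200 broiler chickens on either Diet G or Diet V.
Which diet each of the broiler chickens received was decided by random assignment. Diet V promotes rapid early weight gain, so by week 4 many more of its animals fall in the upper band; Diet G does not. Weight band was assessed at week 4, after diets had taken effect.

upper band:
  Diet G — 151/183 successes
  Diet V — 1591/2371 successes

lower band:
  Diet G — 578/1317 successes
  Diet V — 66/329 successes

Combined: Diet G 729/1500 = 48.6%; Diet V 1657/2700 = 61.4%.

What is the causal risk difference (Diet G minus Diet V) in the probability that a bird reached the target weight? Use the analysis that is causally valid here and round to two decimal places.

Week-4 weight band lies on the pathway diet → week-4 weight band → outcome, so adjusting for it blocks the indirect effect. For the total causal effect of diet, use the unadjusted pooled rates.
The causal difference is the pooled difference: 0.486 − 0.614 = -0.128.

-0.13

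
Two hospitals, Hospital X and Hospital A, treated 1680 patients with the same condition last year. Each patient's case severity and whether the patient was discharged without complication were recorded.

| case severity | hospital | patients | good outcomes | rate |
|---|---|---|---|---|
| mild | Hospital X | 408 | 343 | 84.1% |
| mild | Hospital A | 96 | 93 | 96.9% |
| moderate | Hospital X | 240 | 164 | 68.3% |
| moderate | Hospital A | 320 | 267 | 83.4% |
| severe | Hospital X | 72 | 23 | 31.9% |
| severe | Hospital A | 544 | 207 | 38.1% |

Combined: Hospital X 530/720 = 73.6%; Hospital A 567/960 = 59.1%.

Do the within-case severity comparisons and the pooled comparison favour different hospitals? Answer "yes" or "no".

Within each case severity level (mild 84.1% vs 96.9%; moderate 68.3% vs 83.4%; severe 31.9% vs 38.1%), Hospital A has the higher rate every time. Pooled: 73.6% vs 59.1% — Hospital X has the higher rate overall. The two comparisons disagree.

yes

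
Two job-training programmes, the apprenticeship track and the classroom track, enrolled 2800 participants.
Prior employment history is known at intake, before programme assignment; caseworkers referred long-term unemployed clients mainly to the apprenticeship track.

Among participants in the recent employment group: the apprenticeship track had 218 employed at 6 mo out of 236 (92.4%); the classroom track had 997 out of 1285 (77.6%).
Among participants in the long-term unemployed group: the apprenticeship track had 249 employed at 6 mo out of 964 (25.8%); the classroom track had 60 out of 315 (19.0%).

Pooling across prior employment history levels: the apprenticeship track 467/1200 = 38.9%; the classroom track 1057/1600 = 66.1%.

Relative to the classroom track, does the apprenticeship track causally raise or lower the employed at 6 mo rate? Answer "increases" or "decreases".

Within every prior employment history level the apprenticeship track has the higher rate, yet pooled the classroom track does — Simpson's reversal.
The imbalance in prior employment history arose from how participants were allocated, not from anything the programme did; and prior employment history independently affects the outcome. The pooled gap is confounded — condition on prior employment history.
Within each level — recent employment: 92.4% vs 77.6%; long-term unemployed: 25.8% vs 19.0% — the apprenticeship track is higher every time.

increases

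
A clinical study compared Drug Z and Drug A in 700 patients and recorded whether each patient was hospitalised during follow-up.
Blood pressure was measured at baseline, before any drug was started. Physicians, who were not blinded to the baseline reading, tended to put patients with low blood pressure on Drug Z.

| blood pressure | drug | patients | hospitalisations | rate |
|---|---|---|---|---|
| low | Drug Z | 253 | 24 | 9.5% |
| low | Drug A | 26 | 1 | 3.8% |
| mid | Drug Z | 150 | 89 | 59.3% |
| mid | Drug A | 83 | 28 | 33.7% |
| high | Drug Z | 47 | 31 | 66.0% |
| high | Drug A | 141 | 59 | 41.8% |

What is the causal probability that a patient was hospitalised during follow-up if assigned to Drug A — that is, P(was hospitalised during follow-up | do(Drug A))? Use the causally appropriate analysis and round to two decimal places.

0.24

Blood pressure satisfies the back-door criterion: it is not a descendant of the drug, and it blocks the spurious path from drug to outcome. Adjusting for it (i.e., using the within-blood pressure rates) gives the causal effect.
Standardising Drug A to the population blood pressure mix: 0.399·1/26 + 0.333·28/83 + 0.269·59/141 = 0.240.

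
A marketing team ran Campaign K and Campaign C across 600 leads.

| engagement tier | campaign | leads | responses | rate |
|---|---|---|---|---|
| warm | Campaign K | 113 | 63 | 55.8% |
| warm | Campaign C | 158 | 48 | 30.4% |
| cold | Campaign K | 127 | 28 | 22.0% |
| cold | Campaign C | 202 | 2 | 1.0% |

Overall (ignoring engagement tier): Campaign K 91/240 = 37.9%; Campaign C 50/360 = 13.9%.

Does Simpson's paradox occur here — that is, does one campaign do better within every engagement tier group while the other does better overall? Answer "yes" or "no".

Within each engagement tier level (warm 55.8% vs 30.4%; cold 22.0% vs 1.0%), Campaign K has the higher rate every time. Pooled: 37.9% vs 13.9% — Campaign K has the higher rate overall. They agree.

no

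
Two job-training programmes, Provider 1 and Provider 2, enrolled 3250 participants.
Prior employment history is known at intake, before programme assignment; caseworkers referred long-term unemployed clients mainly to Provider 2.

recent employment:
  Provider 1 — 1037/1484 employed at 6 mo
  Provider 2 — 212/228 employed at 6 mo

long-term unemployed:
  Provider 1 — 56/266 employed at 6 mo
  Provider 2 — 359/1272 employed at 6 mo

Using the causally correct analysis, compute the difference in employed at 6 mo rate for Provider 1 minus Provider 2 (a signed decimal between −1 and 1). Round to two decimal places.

-0.16

Prior employment history differs across programmes for reasons unrelated to any effect of the programme itself, and it separately predicts the outcome — a classic confounder. We must compare within prior employment history levels.
Adjusting over the population distribution of prior employment history: 0.527·(0.699−0.930) + 0.473·(0.211−0.282) = -0.156.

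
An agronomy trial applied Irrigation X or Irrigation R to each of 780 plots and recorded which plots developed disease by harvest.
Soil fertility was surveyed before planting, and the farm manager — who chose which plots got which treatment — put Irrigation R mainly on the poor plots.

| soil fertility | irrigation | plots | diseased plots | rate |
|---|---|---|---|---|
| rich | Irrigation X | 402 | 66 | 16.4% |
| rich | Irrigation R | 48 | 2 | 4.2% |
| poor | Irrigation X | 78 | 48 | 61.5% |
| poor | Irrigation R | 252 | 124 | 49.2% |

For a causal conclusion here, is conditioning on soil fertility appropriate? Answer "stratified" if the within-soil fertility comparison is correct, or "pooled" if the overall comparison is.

stratified

The imbalance in soil fertility arose from how plots were allocated, not from anything the irrigation did; and soil fertility independently affects the outcome. The pooled gap is confounded — condition on soil fertility.
Within each level — rich: 16.4% vs 4.2%; poor: 61.5% vs 49.2% — Irrigation R is lower every time.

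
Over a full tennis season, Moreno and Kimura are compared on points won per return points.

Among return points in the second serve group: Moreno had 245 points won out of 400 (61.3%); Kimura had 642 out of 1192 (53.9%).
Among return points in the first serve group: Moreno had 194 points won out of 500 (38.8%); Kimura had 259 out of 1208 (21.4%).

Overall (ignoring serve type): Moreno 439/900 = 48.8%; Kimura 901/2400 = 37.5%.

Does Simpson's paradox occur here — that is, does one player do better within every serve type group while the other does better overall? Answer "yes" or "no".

no

Within each serve type level (second serve 61.3% vs 53.9%; first serve 38.8% vs 21.4%), Moreno has the higher rate every time. Pooled: 48.8% vs 37.5% — Moreno has the higher rate overall. They agree.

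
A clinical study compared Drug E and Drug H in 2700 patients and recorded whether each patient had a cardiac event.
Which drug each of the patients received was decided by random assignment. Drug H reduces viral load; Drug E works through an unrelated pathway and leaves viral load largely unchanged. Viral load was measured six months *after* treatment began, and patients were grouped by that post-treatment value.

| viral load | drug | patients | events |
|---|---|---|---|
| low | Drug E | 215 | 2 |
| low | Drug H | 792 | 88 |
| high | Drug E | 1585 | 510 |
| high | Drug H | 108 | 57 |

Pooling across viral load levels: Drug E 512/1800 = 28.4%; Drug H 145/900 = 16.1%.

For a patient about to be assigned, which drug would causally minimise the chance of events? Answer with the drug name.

Viral load here is a post-treatment variable shaped by the drug; conditioning on it would introduce bias rather than remove it. The overall comparison is the causal one.
Pooled: Drug E 28.4% vs Drug H 16.1%; Drug H is lower overall.

Drug H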